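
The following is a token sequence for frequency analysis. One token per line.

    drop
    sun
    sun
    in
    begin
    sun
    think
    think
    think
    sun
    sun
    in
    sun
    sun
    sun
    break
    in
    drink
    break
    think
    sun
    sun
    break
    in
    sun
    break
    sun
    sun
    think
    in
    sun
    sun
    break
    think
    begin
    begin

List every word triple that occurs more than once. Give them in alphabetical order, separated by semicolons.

in sun sun; sun break in; sun sun break; sun sun in; think sun sun

Trigram counts meeting the condition (more than once):
  in sun sun: 2
  sun break in: 2
  sun sun break: 3
  sun sun in: 2
  think sun sun: 2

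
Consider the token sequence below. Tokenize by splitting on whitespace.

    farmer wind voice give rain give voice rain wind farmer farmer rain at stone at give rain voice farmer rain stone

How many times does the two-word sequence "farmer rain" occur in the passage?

2

Scanning the 20 overlapping bigram windows for "farmer rain":
  position 11–12: farmer rain
  position 19–20: farmer rain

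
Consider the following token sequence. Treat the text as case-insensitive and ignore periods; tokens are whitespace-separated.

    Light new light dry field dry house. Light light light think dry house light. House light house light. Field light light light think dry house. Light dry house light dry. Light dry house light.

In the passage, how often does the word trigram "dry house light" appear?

5

Scanning the 32 overlapping trigram windows for "dry house light":
  position 6–8: dry house light
  position 12–14: dry house light
  position 24–26: dry house light
  position 27–29: dry house light
  position 32–34: dry house light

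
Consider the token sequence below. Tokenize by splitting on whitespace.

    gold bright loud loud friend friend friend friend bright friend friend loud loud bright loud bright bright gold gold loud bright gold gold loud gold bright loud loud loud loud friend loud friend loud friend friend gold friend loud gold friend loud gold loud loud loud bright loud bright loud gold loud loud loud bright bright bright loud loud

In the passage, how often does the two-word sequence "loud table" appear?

Scanning the 58 overlapping bigram windows for "loud table":
  (none found)

0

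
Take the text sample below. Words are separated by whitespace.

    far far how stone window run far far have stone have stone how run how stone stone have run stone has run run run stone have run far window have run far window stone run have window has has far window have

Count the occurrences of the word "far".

7

Scanning the 42 tokens for "far":
  position 1: far
  position 2: far
  position 7: far
  position 8: far
  position 28: far
  position 32: far
  position 40: far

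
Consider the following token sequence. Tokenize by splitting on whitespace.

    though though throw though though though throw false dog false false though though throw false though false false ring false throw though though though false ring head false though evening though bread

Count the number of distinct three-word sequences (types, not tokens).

25

32 tokens → 30 trigram windows in total.
Repeated trigrams (each contributes count−1 duplicates):
  though though throw: 3
  though though though: 2
  though throw false: 2
  throw though though: 2
5 duplicate windows → 30 − 5 = 25 distinct.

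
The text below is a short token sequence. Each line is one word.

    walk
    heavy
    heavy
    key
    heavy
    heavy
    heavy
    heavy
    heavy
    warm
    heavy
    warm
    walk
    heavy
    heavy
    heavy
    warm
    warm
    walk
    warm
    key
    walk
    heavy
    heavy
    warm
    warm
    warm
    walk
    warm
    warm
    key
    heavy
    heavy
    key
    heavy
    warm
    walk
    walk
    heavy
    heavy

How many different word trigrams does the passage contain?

23

40 tokens → 38 trigram windows in total.
Repeated trigrams (each contributes count−1 duplicates):
  heavy heavy heavy: 4
  walk heavy heavy: 4
  heavy heavy warm: 3
  heavy heavy key: 2
  heavy key heavy: 2
  heavy warm walk: 2
  heavy warm warm: 2
  key heavy heavy: 2
  … (2 more repeated)
15 duplicate windows → 38 − 15 = 23 distinct.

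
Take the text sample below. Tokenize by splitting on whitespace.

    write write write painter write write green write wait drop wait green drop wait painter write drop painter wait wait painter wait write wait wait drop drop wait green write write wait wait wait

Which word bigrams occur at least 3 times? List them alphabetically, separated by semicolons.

Bigram counts meeting the condition (at least 3 times):
  drop wait: 3
  wait wait: 4
  write wait: 3
  write write: 4

drop wait; wait wait; write wait; write write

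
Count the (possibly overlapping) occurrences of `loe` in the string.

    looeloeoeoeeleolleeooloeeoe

Sliding a length-3 window over the 27 characters (25 positions):
  position 5–7: loe
  position 22–24: loe

2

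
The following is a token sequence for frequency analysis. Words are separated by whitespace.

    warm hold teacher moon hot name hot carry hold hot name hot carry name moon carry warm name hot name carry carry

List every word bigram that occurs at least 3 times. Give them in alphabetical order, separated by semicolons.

hot name; name hot

Bigram counts meeting the condition (at least 3 times):
  hot name: 3
  name hot: 3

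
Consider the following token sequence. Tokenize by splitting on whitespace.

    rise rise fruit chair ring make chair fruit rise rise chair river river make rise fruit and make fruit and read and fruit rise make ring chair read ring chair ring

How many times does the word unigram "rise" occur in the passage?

6

Scanning the 31 tokens for "rise":
  position 1: rise
  position 2: rise
  position 9: rise
  position 10: rise
  position 15: rise
  position 24: rise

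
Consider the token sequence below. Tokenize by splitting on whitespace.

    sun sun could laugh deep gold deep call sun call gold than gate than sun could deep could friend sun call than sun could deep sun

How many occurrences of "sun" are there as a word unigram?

7

Scanning the 26 tokens for "sun":
  position 1: sun
  position 2: sun
  position 9: sun
  position 15: sun
  position 20: sun
  position 23: sun
  position 26: sun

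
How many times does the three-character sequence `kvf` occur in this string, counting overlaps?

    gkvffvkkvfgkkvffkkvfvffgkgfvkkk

Sliding a length-3 window over the 31 characters (29 positions):
  position 2–4: kvf
  position 8–10: kvf
  position 13–15: kvf
  position 18–20: kvf

4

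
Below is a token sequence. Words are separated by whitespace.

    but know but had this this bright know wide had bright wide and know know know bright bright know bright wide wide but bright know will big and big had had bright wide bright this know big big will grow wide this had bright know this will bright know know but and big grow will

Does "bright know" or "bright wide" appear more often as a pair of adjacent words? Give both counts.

"bright know" (5 vs 3)

"bright know": 5 occurrences
"bright wide": 3 occurrences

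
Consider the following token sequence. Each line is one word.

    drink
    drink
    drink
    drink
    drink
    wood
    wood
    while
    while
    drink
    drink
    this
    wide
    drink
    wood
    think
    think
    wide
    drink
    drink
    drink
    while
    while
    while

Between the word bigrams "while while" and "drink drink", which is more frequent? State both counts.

"while while": 3 occurrences
"drink drink": 7 occurrences

"drink drink" (7 vs 3)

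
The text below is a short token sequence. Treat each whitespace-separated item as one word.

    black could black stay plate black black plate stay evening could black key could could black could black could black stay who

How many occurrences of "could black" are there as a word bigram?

5

Scanning the 21 overlapping bigram windows for "could black":
  position 2–3: could black
  position 11–12: could black
  position 15–16: could black
  position 17–18: could black
  position 19–20: could black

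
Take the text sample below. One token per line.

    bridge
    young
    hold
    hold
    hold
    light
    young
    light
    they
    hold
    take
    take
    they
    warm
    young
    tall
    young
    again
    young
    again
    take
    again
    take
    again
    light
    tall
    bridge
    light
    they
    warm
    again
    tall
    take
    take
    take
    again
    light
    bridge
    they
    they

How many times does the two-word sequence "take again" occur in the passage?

3

Scanning the 39 overlapping bigram windows for "take again":
  position 21–22: take again
  position 23–24: take again
  position 35–36: take again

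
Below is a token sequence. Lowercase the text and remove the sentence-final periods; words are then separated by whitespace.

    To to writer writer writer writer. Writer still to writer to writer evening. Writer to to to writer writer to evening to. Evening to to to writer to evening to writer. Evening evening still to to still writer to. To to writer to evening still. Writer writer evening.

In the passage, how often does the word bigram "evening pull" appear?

0

Scanning the 47 overlapping bigram windows for "evening pull":
  (none found)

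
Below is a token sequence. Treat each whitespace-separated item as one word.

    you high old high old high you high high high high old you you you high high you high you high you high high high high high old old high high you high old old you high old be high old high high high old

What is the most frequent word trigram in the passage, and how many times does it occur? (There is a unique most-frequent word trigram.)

"high high high", 6 times

Trigram frequencies (highest first):
  high high high: 6
  high you high: 5
  you high old: 3
  high old high: 3
  you high high: 3
  high high old: 3
  … (16 more, each ≤ 2)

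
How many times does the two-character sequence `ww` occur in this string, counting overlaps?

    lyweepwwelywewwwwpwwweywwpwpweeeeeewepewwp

8

Sliding a length-2 window over the 42 characters (41 positions):
  position 7–8: ww
  position 14–15: ww
  position 15–16: ww
  position 16–17: ww
  position 19–20: ww
  position 20–21: ww
  position 24–25: ww
  position 40–41: ww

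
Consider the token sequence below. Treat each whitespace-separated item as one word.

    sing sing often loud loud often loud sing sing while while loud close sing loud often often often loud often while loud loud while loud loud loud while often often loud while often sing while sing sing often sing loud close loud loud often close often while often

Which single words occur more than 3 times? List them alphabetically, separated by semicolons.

Unigram counts meeting the condition (more than 3 times):
  loud: 15
  often: 13
  sing: 9
  while: 8

loud; often; sing; while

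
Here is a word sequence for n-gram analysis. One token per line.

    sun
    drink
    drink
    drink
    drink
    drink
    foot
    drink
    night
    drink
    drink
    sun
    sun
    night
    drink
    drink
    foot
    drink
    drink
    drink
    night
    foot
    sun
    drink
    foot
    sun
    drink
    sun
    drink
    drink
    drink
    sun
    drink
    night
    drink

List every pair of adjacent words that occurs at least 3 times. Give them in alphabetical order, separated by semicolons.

Bigram counts meeting the condition (at least 3 times):
  drink drink: 10
  drink foot: 3
  drink night: 3
  drink sun: 3
  night drink: 3
  sun drink: 5

drink drink; drink foot; drink night; drink sun; night drink; sun drink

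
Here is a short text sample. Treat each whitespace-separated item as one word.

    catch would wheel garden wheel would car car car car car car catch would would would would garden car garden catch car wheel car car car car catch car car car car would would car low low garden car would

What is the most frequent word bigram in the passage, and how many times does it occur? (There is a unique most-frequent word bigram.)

Bigram frequencies (highest first):
  car car: 11
  would would: 4
  catch would: 2
  would car: 2
  car catch: 2
  garden car: 2
  … (14 more, each ≤ 2)

"car car", 11 times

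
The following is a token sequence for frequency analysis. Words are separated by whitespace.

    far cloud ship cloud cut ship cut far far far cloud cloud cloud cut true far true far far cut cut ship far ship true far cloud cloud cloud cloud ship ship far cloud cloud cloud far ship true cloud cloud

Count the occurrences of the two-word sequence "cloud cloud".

Scanning the 40 overlapping bigram windows for "cloud cloud":
  position 11–12: cloud cloud
  position 12–13: cloud cloud
  position 27–28: cloud cloud
  position 28–29: cloud cloud
  position 29–30: cloud cloud
  position 34–35: cloud cloud
  position 35–36: cloud cloud
  position 40–41: cloud cloud

8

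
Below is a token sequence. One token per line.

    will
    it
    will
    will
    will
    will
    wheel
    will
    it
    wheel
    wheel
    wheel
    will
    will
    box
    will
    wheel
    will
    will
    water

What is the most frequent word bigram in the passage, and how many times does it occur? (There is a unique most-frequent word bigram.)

"will will", 5 times

Bigram frequencies (highest first):
  will will: 5
  wheel will: 3
  will it: 2
  will wheel: 2
  wheel wheel: 2
  it will: 1
  … (4 more, each ≤ 1)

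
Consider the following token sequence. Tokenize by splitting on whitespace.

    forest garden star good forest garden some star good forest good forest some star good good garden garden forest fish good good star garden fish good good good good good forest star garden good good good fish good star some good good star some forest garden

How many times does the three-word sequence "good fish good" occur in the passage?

1

Scanning the 44 overlapping trigram windows for "good fish good":
  position 36–38: good fish good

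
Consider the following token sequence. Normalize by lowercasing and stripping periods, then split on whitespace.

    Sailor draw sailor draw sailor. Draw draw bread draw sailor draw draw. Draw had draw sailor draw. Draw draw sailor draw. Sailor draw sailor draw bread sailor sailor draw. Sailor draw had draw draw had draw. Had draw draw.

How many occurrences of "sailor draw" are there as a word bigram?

10

Scanning the 38 overlapping bigram windows for "sailor draw":
  position 1–2: sailor draw
  position 3–4: sailor draw
  position 5–6: sailor draw
  position 10–11: sailor draw
  position 16–17: sailor draw
  position 20–21: sailor draw
  position 22–23: sailor draw
  position 24–25: sailor draw
  position 28–29: sailor draw
  position 30–31: sailor draw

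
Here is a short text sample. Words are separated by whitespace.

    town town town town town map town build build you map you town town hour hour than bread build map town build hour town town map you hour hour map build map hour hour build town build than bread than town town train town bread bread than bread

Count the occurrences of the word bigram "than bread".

3

Scanning the 47 overlapping bigram windows for "than bread":
  position 17–18: than bread
  position 38–39: than bread
  position 47–48: than bread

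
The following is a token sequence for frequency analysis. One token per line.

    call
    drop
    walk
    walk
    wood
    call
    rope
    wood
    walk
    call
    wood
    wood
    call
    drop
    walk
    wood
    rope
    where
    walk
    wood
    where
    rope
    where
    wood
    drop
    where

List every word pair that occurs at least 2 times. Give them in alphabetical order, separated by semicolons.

Bigram counts meeting the condition (at least 2 times):
  call drop: 2
  drop walk: 2
  rope where: 2
  walk wood: 3
  wood call: 2

call drop; drop walk; rope where; walk wood; wood call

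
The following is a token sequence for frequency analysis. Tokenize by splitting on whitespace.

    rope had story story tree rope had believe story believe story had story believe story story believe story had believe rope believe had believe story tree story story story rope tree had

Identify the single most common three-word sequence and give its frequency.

Trigram frequencies (highest first):
  story believe story: 3
  had believe story: 2
  believe story had: 2
  rope had story: 1
  had story story: 1
  story story tree: 1
  … (20 more, each ≤ 1)

"story believe story", 3 times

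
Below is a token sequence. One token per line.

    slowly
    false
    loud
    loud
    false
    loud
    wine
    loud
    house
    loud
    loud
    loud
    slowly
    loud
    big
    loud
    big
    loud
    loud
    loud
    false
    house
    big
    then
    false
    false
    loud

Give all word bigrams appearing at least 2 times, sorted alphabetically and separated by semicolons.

Bigram counts meeting the condition (at least 2 times):
  big loud: 2
  false loud: 3
  loud big: 2
  loud false: 2
  loud loud: 5

big loud; false loud; loud big; loud false; loud loud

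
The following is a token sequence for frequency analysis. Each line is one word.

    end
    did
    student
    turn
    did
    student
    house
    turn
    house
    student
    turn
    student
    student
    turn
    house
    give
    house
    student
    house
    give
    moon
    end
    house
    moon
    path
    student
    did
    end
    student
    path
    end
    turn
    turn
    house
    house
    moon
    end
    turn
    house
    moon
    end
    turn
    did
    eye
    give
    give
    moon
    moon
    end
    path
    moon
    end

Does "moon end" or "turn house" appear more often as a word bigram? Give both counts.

"moon end" (5 vs 4)

"moon end": 5 occurrences
"turn house": 4 occurrences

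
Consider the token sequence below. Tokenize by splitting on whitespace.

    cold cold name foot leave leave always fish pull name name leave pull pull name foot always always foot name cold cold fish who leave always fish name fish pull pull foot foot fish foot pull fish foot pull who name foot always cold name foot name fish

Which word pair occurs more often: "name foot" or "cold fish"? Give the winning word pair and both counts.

"name foot" (4 vs 1)

"name foot": 4 occurrences
"cold fish": 1 occurrence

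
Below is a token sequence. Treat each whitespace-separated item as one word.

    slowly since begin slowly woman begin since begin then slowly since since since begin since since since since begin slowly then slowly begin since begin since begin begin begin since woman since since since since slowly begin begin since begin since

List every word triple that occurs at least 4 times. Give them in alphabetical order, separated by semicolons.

Trigram counts meeting the condition (at least 4 times):
  begin since begin: 4
  since since since: 5

begin since begin; since since since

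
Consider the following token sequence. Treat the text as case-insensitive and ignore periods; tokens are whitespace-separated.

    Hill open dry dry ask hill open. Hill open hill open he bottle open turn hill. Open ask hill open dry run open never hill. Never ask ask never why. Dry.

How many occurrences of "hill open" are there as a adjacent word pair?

6

Scanning the 30 overlapping bigram windows for "hill open":
  position 1–2: hill open
  position 6–7: hill open
  position 8–9: hill open
  position 10–11: hill open
  position 16–17: hill open
  position 19–20: hill open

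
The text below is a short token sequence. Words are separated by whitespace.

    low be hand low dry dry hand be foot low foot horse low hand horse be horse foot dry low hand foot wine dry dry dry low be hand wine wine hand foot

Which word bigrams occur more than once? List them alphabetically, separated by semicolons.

Bigram counts meeting the condition (more than once):
  be hand: 2
  dry dry: 3
  dry low: 2
  hand foot: 2
  low be: 2
  low hand: 2

be hand; dry dry; dry low; hand foot; low be; low hand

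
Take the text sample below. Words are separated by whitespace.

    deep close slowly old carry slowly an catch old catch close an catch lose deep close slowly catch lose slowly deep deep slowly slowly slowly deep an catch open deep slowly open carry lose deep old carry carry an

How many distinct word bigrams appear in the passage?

28

39 tokens → 38 bigram windows in total.
Repeated bigrams (each contributes count−1 duplicates):
  an catch: 3
  catch lose: 2
  close slowly: 2
  deep close: 2
  deep slowly: 2
  lose deep: 2
  old carry: 2
  slowly deep: 2
  … (1 more repeated)
10 duplicate windows → 38 − 10 = 28 distinct.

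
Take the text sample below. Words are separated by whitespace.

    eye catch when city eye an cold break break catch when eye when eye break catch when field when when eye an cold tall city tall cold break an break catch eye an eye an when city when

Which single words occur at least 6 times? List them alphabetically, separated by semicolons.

eye; when

Unigram counts meeting the condition (at least 6 times):
  eye: 7
  when: 8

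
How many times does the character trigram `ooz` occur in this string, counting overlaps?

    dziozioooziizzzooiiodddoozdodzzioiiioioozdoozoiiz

4

Sliding a length-3 window over the 49 characters (47 positions):
  position 8–10: ooz
  position 24–26: ooz
  position 39–41: ooz
  position 43–45: ooz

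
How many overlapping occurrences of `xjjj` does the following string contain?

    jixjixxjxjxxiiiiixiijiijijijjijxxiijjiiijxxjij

Sliding a length-4 window over the 46 characters (43 positions):
  (no match at any position)

0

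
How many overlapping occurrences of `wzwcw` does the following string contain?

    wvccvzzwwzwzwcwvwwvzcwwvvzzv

Sliding a length-5 window over the 28 characters (24 positions):
  position 11–15: wzwcw

1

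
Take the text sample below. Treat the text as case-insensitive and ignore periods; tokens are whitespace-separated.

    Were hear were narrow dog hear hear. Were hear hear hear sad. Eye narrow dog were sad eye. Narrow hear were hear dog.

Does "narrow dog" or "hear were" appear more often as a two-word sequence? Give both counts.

"narrow dog": 2 occurrences
"hear were": 3 occurrences

"hear were" (3 vs 2)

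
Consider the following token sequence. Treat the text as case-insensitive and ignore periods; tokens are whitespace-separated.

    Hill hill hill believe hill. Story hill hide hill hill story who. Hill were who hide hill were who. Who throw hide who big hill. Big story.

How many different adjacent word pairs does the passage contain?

20

27 tokens → 26 bigram windows in total.
Repeated bigrams (each contributes count−1 duplicates):
  hill hill: 3
  hide hill: 2
  hill story: 2
  hill were: 2
  were who: 2
6 duplicate windows → 26 − 6 = 20 distinct.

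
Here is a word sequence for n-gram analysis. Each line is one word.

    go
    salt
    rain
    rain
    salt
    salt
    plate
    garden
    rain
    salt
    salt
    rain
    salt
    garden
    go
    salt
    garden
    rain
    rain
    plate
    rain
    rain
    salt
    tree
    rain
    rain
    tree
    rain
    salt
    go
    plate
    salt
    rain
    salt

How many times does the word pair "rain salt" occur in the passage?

6

Scanning the 33 overlapping bigram windows for "rain salt":
  position 4–5: rain salt
  position 9–10: rain salt
  position 12–13: rain salt
  position 22–23: rain salt
  position 28–29: rain salt
  position 33–34: rain salt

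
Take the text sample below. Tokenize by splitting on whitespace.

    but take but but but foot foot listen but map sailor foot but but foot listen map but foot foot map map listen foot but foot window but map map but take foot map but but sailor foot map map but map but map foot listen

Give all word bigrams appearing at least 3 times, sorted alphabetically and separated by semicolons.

but but; but foot; but map; foot listen; foot map; map but; map map

Bigram counts meeting the condition (at least 3 times):
  but but: 4
  but foot: 4
  but map: 4
  foot listen: 3
  foot map: 3
  map but: 5
  map map: 3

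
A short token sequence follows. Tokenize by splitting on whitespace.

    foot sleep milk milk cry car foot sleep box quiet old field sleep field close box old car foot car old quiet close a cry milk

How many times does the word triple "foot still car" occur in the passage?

Scanning the 24 overlapping trigram windows for "foot still car":
  (none found)

0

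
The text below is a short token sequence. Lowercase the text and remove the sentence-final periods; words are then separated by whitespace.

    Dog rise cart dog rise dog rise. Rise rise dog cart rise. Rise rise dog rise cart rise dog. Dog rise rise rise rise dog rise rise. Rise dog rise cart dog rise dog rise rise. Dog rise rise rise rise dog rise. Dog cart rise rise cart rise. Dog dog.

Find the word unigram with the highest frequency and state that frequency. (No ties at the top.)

Unigram frequencies (highest first):
  rise: 29
  dog: 16
  cart: 6

"rise", 29 times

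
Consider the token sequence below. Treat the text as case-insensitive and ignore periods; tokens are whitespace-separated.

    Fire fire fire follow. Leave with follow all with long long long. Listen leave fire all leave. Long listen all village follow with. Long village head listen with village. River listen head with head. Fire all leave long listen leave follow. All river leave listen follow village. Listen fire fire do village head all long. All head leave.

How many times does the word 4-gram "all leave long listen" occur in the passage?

2

Scanning the 55 overlapping 4-gram windows for "all leave long listen":
  position 16–19: all leave long listen
  position 36–39: all leave long listen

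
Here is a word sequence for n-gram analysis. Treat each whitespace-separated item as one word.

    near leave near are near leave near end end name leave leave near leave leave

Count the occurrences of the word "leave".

6

Scanning the 15 tokens for "leave":
  position 2: leave
  position 6: leave
  position 11: leave
  position 12: leave
  position 14: leave
  position 15: leave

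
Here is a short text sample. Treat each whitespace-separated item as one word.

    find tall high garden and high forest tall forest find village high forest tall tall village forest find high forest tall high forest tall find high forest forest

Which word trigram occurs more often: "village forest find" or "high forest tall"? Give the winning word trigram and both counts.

"high forest tall" (4 vs 1)

"village forest find": 1 occurrence
"high forest tall": 4 occurrences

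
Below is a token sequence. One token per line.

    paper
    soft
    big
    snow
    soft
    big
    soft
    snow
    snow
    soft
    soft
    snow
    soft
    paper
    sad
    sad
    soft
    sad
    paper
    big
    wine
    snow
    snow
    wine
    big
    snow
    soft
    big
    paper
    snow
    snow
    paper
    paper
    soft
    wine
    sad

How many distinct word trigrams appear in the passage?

36 tokens → 34 trigram windows in total.
Repeated trigrams (each contributes count−1 duplicates):
  big snow soft: 2
  snow soft big: 2
2 duplicate windows → 34 − 2 = 32 distinct.

32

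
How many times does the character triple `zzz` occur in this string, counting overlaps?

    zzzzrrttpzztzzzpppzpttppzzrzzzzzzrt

7

Sliding a length-3 window over the 35 characters (33 positions):
  position 1–3: zzz
  position 2–4: zzz
  position 13–15: zzz
  position 28–30: zzz
  position 29–31: zzz
  position 30–32: zzz
  position 31–33: zzz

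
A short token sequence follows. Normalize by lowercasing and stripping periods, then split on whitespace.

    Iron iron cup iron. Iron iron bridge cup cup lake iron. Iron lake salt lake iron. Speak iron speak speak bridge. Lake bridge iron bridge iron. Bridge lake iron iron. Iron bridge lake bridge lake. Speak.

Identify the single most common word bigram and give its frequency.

"iron iron", 6 times

Bigram frequencies (highest first):
  iron iron: 6
  iron bridge: 4
  bridge lake: 4
  lake iron: 3
  iron speak: 2
  lake bridge: 2
  … (13 more, each ≤ 2)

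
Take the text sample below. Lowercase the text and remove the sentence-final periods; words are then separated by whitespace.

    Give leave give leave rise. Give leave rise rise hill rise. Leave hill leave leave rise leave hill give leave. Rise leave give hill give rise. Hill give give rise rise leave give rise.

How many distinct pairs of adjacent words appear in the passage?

15

34 tokens → 33 bigram windows in total.
Repeated bigrams (each contributes count−1 duplicates):
  give leave: 4
  leave rise: 4
  rise leave: 4
  give rise: 3
  hill give: 3
  leave give: 3
  leave hill: 2
  rise hill: 2
  … (1 more repeated)
18 duplicate windows → 33 − 18 = 15 distinct.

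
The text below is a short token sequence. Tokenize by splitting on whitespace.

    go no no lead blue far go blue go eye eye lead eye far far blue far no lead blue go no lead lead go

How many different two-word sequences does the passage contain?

18

25 tokens → 24 bigram windows in total.
Repeated bigrams (each contributes count−1 duplicates):
  no lead: 3
  blue far: 2
  blue go: 2
  go no: 2
  lead blue: 2
6 duplicate windows → 24 − 6 = 18 distinct.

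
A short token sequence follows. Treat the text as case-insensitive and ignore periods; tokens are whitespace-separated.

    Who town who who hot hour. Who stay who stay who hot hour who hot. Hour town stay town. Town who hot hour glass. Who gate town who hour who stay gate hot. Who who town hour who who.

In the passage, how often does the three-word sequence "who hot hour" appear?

4

Scanning the 37 overlapping trigram windows for "who hot hour":
  position 4–6: who hot hour
  position 11–13: who hot hour
  position 14–16: who hot hour
  position 21–23: who hot hour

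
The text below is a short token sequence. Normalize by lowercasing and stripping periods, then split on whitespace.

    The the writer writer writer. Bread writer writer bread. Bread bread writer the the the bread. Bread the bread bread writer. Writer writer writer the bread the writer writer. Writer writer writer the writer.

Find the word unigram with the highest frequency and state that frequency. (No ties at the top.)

Unigram frequencies (highest first):
  writer: 16
  the: 9
  bread: 9

"writer", 16 times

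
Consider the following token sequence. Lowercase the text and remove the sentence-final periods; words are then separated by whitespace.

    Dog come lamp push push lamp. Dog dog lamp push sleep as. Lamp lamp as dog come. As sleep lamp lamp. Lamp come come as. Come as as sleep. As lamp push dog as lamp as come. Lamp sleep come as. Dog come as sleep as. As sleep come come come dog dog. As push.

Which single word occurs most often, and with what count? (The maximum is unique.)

Unigram frequencies (highest first):
  as: 14
  come: 11
  lamp: 11
  dog: 8
  sleep: 6
  push: 5

"as", 14 times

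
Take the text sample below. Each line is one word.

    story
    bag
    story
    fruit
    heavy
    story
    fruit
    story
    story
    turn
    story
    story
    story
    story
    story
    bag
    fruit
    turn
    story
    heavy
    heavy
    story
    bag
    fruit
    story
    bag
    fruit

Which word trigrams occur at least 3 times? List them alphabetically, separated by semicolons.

Trigram counts meeting the condition (at least 3 times):
  story bag fruit: 3
  story story story: 3

story bag fruit; story story story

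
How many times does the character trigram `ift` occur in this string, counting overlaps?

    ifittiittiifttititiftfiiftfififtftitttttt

4

Sliding a length-3 window over the 41 characters (39 positions):
  position 11–13: ift
  position 19–21: ift
  position 24–26: ift
  position 30–32: ift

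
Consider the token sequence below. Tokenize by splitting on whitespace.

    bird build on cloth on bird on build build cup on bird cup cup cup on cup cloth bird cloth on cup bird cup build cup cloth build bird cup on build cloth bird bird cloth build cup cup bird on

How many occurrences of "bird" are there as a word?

Scanning the 41 tokens for "bird":
  position 1: bird
  position 6: bird
  position 12: bird
  position 19: bird
  position 23: bird
  position 29: bird
  position 34: bird
  position 35: bird
  position 40: bird

9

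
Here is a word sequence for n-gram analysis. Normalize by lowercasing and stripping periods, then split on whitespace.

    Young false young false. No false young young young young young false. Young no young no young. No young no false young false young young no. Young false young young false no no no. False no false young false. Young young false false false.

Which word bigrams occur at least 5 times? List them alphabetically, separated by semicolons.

Bigram counts meeting the condition (at least 5 times):
  false young: 8
  young false: 8
  young no: 5
  young young: 7

false young; young false; young no; young young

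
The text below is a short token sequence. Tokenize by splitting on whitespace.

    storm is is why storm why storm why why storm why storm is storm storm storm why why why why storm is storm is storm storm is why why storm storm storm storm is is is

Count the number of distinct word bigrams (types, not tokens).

8

36 tokens → 35 bigram windows in total.
Repeated bigrams (each contributes count−1 duplicates):
  storm is: 6
  storm storm: 6
  why storm: 6
  why why: 5
  storm why: 4
  is is: 3
  is storm: 3
  is why: 2
27 duplicate windows → 35 − 27 = 8 distinct.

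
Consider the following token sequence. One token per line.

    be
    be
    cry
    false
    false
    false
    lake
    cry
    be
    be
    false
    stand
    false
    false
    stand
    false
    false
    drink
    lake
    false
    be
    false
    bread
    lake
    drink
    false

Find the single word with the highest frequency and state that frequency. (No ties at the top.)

Unigram frequencies (highest first):
  false: 11
  be: 5
  lake: 3
  cry: 2
  stand: 2
  drink: 2
  … (1 more, each ≤ 1)

"false", 11 times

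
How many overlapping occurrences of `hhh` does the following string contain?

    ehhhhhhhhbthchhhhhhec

10

Sliding a length-3 window over the 21 characters (19 positions):
  position 2–4: hhh
  position 3–5: hhh
  position 4–6: hhh
  position 5–7: hhh
  position 6–8: hhh
  position 7–9: hhh
  position 14–16: hhh
  position 15–17: hhh
  position 16–18: hhh
  position 17–19: hhh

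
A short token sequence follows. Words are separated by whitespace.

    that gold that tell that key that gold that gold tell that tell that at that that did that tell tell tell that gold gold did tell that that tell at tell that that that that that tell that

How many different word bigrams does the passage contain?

39 tokens → 38 bigram windows in total.
Repeated bigrams (each contributes count−1 duplicates):
  tell that: 7
  that that: 6
  that tell: 5
  that gold: 4
  gold that: 2
  tell tell: 2
20 duplicate windows → 38 − 20 = 18 distinct.

18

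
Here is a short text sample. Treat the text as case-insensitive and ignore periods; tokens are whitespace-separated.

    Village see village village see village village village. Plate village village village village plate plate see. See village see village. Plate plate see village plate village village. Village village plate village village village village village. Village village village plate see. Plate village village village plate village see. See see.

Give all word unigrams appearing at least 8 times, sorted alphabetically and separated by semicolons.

plate; see; village

Unigram counts meeting the condition (at least 8 times):
  plate: 10
  see: 10
  village: 29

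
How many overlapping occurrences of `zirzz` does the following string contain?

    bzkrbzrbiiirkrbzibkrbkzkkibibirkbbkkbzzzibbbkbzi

0

Sliding a length-5 window over the 48 characters (44 positions):
  (no match at any position)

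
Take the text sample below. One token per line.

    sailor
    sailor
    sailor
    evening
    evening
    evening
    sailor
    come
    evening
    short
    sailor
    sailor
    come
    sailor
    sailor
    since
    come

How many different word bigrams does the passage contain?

11

17 tokens → 16 bigram windows in total.
Repeated bigrams (each contributes count−1 duplicates):
  sailor sailor: 4
  evening evening: 2
  sailor come: 2
5 duplicate windows → 16 − 5 = 11 distinct.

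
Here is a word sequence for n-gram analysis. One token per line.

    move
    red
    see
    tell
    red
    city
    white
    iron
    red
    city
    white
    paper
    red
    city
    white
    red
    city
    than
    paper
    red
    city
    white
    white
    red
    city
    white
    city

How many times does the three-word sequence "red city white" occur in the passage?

5

Scanning the 25 overlapping trigram windows for "red city white":
  position 5–7: red city white
  position 9–11: red city white
  position 13–15: red city white
  position 20–22: red city white
  position 24–26: red city white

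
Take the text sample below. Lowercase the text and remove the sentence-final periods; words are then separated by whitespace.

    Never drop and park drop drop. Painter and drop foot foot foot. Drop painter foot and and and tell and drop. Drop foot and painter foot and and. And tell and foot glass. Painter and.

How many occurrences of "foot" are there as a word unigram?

Scanning the 35 tokens for "foot":
  position 10: foot
  position 11: foot
  position 12: foot
  position 15: foot
  position 23: foot
  position 26: foot
  position 32: foot

7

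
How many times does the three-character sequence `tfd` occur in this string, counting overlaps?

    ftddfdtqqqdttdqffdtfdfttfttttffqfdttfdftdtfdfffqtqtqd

3

Sliding a length-3 window over the 53 characters (51 positions):
  position 19–21: tfd
  position 36–38: tfd
  position 42–44: tfd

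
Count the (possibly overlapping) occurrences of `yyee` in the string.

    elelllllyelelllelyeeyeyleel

Sliding a length-4 window over the 27 characters (24 positions):
  (no match at any position)

0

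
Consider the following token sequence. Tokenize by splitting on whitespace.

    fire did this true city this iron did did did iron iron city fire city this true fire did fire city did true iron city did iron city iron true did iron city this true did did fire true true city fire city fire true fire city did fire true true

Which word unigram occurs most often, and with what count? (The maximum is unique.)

"did", 11 times

Unigram frequencies (highest first):
  did: 11
  true: 10
  city: 10
  fire: 9
  iron: 7
  this: 4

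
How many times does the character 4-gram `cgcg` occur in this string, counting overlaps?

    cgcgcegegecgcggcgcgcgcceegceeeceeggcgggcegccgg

Sliding a length-4 window over the 46 characters (43 positions):
  position 1–4: cgcg
  position 11–14: cgcg
  position 16–19: cgcg
  position 18–21: cgcg

4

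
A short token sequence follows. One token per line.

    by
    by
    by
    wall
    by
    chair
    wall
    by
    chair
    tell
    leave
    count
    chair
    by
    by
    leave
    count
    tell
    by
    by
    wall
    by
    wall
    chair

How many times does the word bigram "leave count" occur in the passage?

2

Scanning the 23 overlapping bigram windows for "leave count":
  position 11–12: leave count
  position 16–17: leave count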